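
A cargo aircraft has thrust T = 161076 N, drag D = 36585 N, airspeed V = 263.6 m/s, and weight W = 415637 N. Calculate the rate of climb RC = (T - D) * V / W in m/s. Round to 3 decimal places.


Step 1: Excess thrust = T - D = 161076 - 36585 = 124491 N
Step 2: Excess power = 124491 * 263.6 = 32815827.6 W
Step 3: RC = 32815827.6 / 415637 = 78.953 m/s

78.953


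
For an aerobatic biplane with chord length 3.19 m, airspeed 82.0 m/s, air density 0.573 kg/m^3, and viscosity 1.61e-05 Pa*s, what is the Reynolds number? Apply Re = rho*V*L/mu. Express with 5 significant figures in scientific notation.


Step 1: Numerator = rho * V * L = 0.573 * 82.0 * 3.19 = 149.88534
Step 2: Re = 149.88534 / 1.61e-05
Step 3: Re = 9.3096e+06

9.3096e+06


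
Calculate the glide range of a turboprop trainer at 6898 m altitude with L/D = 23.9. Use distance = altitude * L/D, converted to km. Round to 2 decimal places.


Step 1: Glide distance = altitude * L/D = 6898 * 23.9 = 164862.2 m
Step 2: Convert to km: 164862.2 / 1000 = 164.86 km

164.86


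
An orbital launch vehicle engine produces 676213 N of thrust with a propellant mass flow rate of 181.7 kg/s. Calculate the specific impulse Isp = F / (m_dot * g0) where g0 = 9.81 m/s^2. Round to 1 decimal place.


Step 1: m_dot * g0 = 181.7 * 9.81 = 1782.48
Step 2: Isp = 676213 / 1782.48 = 379.4 s

379.4


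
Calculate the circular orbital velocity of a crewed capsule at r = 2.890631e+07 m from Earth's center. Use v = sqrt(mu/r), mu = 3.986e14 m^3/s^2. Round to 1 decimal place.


Step 1: mu / r = 3.986e14 / 2.890631e+07 = 13789376.7831
Step 2: v = sqrt(13789376.7831) = 3713.4 m/s

3713.4


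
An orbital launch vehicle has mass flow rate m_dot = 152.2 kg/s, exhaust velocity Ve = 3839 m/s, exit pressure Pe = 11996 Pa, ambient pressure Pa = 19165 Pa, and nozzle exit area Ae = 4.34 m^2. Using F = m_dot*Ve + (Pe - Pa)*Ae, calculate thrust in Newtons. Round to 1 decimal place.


Step 1: Momentum thrust = m_dot * Ve = 152.2 * 3839 = 584295.8 N
Step 2: Pressure thrust = (Pe - Pa) * Ae = (11996 - 19165) * 4.34 = -31113.46 N
Step 3: Total thrust F = 584295.8 + -31113.46 = 553182.3 N

553182.3


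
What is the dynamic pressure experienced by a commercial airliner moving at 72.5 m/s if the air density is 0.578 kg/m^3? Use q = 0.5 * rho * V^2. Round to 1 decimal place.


Step 1: V^2 = 72.5^2 = 5256.25
Step 2: q = 0.5 * 0.578 * 5256.25
Step 3: q = 1519.1 Pa

1519.1


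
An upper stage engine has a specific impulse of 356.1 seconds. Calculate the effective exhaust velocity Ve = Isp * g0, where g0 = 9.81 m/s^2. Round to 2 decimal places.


Step 1: Ve = Isp * g0 = 356.1 * 9.81
Step 2: Ve = 3493.34 m/s

3493.34


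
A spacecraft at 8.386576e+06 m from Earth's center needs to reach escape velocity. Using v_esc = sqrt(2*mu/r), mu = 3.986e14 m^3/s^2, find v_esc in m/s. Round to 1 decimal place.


Step 1: 2*mu/r = 2 * 3.986e14 / 8.386576e+06 = 95056671.5189
Step 2: v_esc = sqrt(95056671.5189) = 9749.7 m/s

9749.7


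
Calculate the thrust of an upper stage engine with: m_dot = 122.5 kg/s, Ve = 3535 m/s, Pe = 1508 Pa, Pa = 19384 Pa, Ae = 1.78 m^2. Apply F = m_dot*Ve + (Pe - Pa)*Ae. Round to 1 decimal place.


Step 1: Momentum thrust = m_dot * Ve = 122.5 * 3535 = 433037.5 N
Step 2: Pressure thrust = (Pe - Pa) * Ae = (1508 - 19384) * 1.78 = -31819.28 N
Step 3: Total thrust F = 433037.5 + -31819.28 = 401218.2 N

401218.2


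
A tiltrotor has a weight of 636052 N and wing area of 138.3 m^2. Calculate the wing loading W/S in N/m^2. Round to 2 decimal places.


Step 1: Wing loading = W / S = 636052 / 138.3
Step 2: Wing loading = 4599.07 N/m^2

4599.07


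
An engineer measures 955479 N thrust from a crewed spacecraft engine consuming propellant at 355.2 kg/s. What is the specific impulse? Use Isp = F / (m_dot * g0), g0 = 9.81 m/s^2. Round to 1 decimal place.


Step 1: m_dot * g0 = 355.2 * 9.81 = 3484.51
Step 2: Isp = 955479 / 3484.51 = 274.2 s

274.2


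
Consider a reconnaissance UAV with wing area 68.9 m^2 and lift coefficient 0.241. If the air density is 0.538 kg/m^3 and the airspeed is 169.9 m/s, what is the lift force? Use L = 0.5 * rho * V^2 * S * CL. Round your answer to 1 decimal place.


Step 1: Calculate dynamic pressure q = 0.5 * 0.538 * 169.9^2 = 0.5 * 0.538 * 28866.01 = 7764.9567 Pa
Step 2: Multiply by wing area and lift coefficient: L = 7764.9567 * 68.9 * 0.241
Step 3: L = 535005.5159 * 0.241 = 128936.3 N

128936.3


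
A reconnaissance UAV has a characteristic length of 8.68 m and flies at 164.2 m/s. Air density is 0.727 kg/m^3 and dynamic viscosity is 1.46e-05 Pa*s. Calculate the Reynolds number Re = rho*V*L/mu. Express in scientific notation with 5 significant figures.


Step 1: Numerator = rho * V * L = 0.727 * 164.2 * 8.68 = 1036.161112
Step 2: Re = 1036.161112 / 1.46e-05
Step 3: Re = 7.0970e+07

7.0970e+07


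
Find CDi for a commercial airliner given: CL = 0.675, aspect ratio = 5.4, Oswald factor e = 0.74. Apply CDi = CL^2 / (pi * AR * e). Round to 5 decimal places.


Step 1: CL^2 = 0.675^2 = 0.455625
Step 2: pi * AR * e = 3.14159 * 5.4 * 0.74 = 12.553804
Step 3: CDi = 0.455625 / 12.553804 = 0.03629

0.03629


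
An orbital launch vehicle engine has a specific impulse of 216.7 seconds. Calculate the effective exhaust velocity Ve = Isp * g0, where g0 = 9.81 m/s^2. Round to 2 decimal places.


Step 1: Ve = Isp * g0 = 216.7 * 9.81
Step 2: Ve = 2125.83 m/s

2125.83


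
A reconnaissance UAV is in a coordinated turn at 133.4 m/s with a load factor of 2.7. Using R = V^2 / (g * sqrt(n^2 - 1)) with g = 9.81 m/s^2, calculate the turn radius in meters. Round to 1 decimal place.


Step 1: V^2 = 133.4^2 = 17795.56
Step 2: n^2 - 1 = 2.7^2 - 1 = 6.29
Step 3: sqrt(6.29) = 2.507987
Step 4: R = 17795.56 / (9.81 * 2.507987) = 723.3 m

723.3


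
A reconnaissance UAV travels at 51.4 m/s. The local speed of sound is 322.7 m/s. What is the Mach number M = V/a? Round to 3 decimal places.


Step 1: M = V / a = 51.4 / 322.7
Step 2: M = 0.159

0.159


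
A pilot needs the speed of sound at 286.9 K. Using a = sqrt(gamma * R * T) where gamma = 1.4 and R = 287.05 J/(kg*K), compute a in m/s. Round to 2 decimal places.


Step 1: gamma * R * T = 1.4 * 287.05 * 286.9 = 115296.503
Step 2: a = sqrt(115296.503) = 339.55 m/s

339.55


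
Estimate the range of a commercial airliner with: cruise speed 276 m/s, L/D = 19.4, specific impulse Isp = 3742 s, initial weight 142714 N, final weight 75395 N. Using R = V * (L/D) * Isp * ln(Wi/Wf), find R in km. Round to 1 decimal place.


Step 1: Coefficient = V * (L/D) * Isp = 276 * 19.4 * 3742 = 20036164.8 m
Step 2: Wi/Wf = 142714 / 75395 = 1.892884
Step 3: ln(1.892884) = 0.638102
Step 4: R = 20036164.8 * 0.638102 = 12785110.2 m = 12785.1 km

12785.1


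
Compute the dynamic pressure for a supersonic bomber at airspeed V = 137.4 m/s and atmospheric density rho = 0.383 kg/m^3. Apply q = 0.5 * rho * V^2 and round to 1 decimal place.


Step 1: V^2 = 137.4^2 = 18878.76
Step 2: q = 0.5 * 0.383 * 18878.76
Step 3: q = 3615.3 Pa

3615.3


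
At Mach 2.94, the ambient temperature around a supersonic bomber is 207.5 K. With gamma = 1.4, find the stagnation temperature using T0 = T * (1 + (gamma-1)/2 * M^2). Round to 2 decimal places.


Step 1: (gamma-1)/2 = 0.2
Step 2: M^2 = 8.6436
Step 3: 1 + 0.2 * 8.6436 = 2.72872
Step 4: T0 = 207.5 * 2.72872 = 566.21 K

566.21


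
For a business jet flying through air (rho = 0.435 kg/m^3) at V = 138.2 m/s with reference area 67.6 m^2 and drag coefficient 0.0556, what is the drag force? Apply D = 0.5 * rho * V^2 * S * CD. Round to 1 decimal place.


Step 1: Dynamic pressure q = 0.5 * 0.435 * 138.2^2 = 4154.0847 Pa
Step 2: Drag D = q * S * CD = 4154.0847 * 67.6 * 0.0556
Step 3: D = 15613.4 N

15613.4


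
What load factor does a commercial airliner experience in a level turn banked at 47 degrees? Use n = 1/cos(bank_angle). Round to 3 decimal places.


Step 1: Convert 47 degrees to radians = 0.820305
Step 2: cos(47 deg) = 0.681998
Step 3: n = 1 / 0.681998 = 1.466

1.466


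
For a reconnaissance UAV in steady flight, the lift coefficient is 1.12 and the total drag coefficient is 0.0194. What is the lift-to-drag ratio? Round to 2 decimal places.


Step 1: L/D = CL / CD = 1.12 / 0.0194
Step 2: L/D = 57.73

57.73


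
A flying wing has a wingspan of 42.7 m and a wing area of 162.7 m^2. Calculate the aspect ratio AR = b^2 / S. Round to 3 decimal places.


Step 1: b^2 = 42.7^2 = 1823.29
Step 2: AR = 1823.29 / 162.7 = 11.206

11.206


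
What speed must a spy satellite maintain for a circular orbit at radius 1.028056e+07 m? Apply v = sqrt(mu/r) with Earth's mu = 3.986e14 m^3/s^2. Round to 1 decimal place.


Step 1: mu / r = 3.986e14 / 1.028056e+07 = 38772206.9615
Step 2: v = sqrt(38772206.9615) = 6226.7 m/s

6226.7


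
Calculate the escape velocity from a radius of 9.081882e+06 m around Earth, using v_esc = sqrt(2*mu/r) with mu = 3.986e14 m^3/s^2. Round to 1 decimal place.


Step 1: 2*mu/r = 2 * 3.986e14 / 9.081882e+06 = 87779162.9532
Step 2: v_esc = sqrt(87779162.9532) = 9369.1 m/s

9369.1


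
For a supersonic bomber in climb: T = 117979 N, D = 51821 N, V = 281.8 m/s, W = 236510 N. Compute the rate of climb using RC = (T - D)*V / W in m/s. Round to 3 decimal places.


Step 1: Excess thrust = T - D = 117979 - 51821 = 66158 N
Step 2: Excess power = 66158 * 281.8 = 18643324.4 W
Step 3: RC = 18643324.4 / 236510 = 78.827 m/s

78.827


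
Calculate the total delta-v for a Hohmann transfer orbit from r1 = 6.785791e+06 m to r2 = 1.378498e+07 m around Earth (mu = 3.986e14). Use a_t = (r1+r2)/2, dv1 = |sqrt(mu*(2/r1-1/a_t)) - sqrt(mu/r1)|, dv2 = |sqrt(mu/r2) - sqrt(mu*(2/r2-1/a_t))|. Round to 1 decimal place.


Step 1: Transfer semi-major axis a_t = (6.785791e+06 + 1.378498e+07) / 2 = 1.028539e+07 m
Step 2: v1 (circular at r1) = sqrt(mu/r1) = 7664.23 m/s
Step 3: v_t1 = sqrt(mu*(2/r1 - 1/a_t)) = 8872.81 m/s
Step 4: dv1 = |8872.81 - 7664.23| = 1208.58 m/s
Step 5: v2 (circular at r2) = 5377.32 m/s, v_t2 = 4367.73 m/s
Step 6: dv2 = |5377.32 - 4367.73| = 1009.59 m/s
Step 7: Total delta-v = 1208.58 + 1009.59 = 2218.2 m/s

2218.2


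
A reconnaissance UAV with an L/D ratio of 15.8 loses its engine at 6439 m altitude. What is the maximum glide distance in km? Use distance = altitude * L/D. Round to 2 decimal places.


Step 1: Glide distance = altitude * L/D = 6439 * 15.8 = 101736.2 m
Step 2: Convert to km: 101736.2 / 1000 = 101.74 km

101.74


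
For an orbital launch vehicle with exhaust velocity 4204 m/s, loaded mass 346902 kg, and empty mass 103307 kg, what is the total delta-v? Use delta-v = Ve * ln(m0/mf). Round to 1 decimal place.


Step 1: Mass ratio m0/mf = 346902 / 103307 = 3.357972
Step 2: ln(3.357972) = 1.211337
Step 3: delta-v = 4204 * 1.211337 = 5092.5 m/s

5092.5


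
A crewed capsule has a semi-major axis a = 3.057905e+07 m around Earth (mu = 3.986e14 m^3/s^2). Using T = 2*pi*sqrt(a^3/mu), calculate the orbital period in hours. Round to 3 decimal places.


Step 1: a^3 / mu = 2.859381e+22 / 3.986e14 = 7.173559e+07
Step 2: sqrt(7.173559e+07) = 8469.6865 s
Step 3: T = 2*pi * 8469.6865 = 53216.61 s
Step 4: T in hours = 53216.61 / 3600 = 14.782 hours

14.782


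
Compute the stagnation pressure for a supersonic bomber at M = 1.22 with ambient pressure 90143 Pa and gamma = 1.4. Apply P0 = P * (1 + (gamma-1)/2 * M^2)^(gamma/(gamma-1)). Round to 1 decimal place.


Step 1: (gamma-1)/2 * M^2 = 0.2 * 1.4884 = 0.29768
Step 2: 1 + 0.29768 = 1.29768
Step 3: Exponent gamma/(gamma-1) = 3.5
Step 4: P0 = 90143 * 1.29768^3.5 = 224397.8 Pa

224397.8


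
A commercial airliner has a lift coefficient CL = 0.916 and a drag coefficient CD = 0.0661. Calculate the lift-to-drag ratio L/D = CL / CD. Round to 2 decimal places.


Step 1: L/D = CL / CD = 0.916 / 0.0661
Step 2: L/D = 13.86

13.86


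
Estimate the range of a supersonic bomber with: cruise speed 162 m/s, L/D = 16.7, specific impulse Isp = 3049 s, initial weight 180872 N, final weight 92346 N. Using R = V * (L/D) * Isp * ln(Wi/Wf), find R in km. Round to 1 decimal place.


Step 1: Coefficient = V * (L/D) * Isp = 162 * 16.7 * 3049 = 8248764.6 m
Step 2: Wi/Wf = 180872 / 92346 = 1.958634
Step 3: ln(1.958634) = 0.672247
Step 4: R = 8248764.6 * 0.672247 = 5545209.0 m = 5545.2 km

5545.2


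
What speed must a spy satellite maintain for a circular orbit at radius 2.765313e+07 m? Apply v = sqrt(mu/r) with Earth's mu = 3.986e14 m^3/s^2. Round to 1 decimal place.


Step 1: mu / r = 3.986e14 / 2.765313e+07 = 14414281.4936
Step 2: v = sqrt(14414281.4936) = 3796.6 m/s

3796.6


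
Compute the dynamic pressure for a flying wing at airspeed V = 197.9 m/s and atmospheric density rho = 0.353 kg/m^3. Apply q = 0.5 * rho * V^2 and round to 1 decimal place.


Step 1: V^2 = 197.9^2 = 39164.41
Step 2: q = 0.5 * 0.353 * 39164.41
Step 3: q = 6912.5 Pa

6912.5


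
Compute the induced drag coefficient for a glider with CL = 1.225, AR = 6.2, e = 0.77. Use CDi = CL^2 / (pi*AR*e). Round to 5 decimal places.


Step 1: CL^2 = 1.225^2 = 1.500625
Step 2: pi * AR * e = 3.14159 * 6.2 * 0.77 = 14.997963
Step 3: CDi = 1.500625 / 14.997963 = 0.10006

0.10006


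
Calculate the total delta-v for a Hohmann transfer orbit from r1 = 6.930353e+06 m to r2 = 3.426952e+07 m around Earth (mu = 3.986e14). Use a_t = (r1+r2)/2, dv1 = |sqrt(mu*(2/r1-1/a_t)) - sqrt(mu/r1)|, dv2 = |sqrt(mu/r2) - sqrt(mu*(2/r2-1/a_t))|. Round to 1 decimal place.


Step 1: Transfer semi-major axis a_t = (6.930353e+06 + 3.426952e+07) / 2 = 2.059994e+07 m
Step 2: v1 (circular at r1) = sqrt(mu/r1) = 7583.87 m/s
Step 3: v_t1 = sqrt(mu*(2/r1 - 1/a_t)) = 9781.65 m/s
Step 4: dv1 = |9781.65 - 7583.87| = 2197.78 m/s
Step 5: v2 (circular at r2) = 3410.47 m/s, v_t2 = 1978.15 m/s
Step 6: dv2 = |3410.47 - 1978.15| = 1432.32 m/s
Step 7: Total delta-v = 2197.78 + 1432.32 = 3630.1 m/s

3630.1


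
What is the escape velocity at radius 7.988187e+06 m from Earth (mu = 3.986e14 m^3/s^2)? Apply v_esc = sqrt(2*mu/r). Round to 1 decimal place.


Step 1: 2*mu/r = 2 * 3.986e14 / 7.988187e+06 = 99797363.2816
Step 2: v_esc = sqrt(99797363.2816) = 9989.9 m/s

9989.9


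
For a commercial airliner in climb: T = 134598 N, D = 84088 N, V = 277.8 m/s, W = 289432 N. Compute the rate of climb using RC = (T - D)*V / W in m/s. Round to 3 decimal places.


Step 1: Excess thrust = T - D = 134598 - 84088 = 50510 N
Step 2: Excess power = 50510 * 277.8 = 14031678.0 W
Step 3: RC = 14031678.0 / 289432 = 48.480 m/s

48.480


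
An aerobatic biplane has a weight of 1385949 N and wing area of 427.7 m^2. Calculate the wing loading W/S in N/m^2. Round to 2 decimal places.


Step 1: Wing loading = W / S = 1385949 / 427.7
Step 2: Wing loading = 3240.47 N/m^2

3240.47


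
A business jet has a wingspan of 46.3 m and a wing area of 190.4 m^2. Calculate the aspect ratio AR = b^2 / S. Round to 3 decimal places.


Step 1: b^2 = 46.3^2 = 2143.69
Step 2: AR = 2143.69 / 190.4 = 11.259

11.259


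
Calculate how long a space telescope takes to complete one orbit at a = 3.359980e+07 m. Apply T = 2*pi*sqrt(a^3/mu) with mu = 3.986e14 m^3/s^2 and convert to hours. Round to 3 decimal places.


Step 1: a^3 / mu = 3.793238e+22 / 3.986e14 = 9.516402e+07
Step 2: sqrt(9.516402e+07) = 9755.2048 s
Step 3: T = 2*pi * 9755.2048 = 61293.76 s
Step 4: T in hours = 61293.76 / 3600 = 17.026 hours

17.026


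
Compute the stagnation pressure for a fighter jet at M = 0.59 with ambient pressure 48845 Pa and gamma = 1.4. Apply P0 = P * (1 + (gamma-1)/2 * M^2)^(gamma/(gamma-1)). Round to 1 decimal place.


Step 1: (gamma-1)/2 * M^2 = 0.2 * 0.3481 = 0.06962
Step 2: 1 + 0.06962 = 1.06962
Step 3: Exponent gamma/(gamma-1) = 3.5
Step 4: P0 = 48845 * 1.06962^3.5 = 61819.2 Pa

61819.2


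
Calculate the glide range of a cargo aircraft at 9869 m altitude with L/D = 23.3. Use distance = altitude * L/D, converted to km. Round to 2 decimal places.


Step 1: Glide distance = altitude * L/D = 9869 * 23.3 = 229947.7 m
Step 2: Convert to km: 229947.7 / 1000 = 229.95 km

229.95


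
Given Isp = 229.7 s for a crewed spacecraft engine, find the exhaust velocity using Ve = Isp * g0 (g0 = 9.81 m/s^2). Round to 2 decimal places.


Step 1: Ve = Isp * g0 = 229.7 * 9.81
Step 2: Ve = 2253.36 m/s

2253.36


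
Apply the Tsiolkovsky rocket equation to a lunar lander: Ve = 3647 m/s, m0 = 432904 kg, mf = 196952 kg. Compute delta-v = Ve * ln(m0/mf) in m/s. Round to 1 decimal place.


Step 1: Mass ratio m0/mf = 432904 / 196952 = 2.198018
Step 2: ln(2.198018) = 0.787556
Step 3: delta-v = 3647 * 0.787556 = 2872.2 m/s

2872.2


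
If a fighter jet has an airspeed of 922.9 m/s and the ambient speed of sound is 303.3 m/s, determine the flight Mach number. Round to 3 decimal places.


Step 1: M = V / a = 922.9 / 303.3
Step 2: M = 3.043

3.043


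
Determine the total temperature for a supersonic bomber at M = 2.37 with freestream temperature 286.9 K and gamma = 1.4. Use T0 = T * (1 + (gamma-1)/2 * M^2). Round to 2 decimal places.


Step 1: (gamma-1)/2 = 0.2
Step 2: M^2 = 5.6169
Step 3: 1 + 0.2 * 5.6169 = 2.12338
Step 4: T0 = 286.9 * 2.12338 = 609.20 K

609.20


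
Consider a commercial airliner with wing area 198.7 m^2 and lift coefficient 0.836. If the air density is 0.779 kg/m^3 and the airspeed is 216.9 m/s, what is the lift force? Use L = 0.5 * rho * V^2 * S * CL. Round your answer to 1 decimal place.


Step 1: Calculate dynamic pressure q = 0.5 * 0.779 * 216.9^2 = 0.5 * 0.779 * 47045.61 = 18324.2651 Pa
Step 2: Multiply by wing area and lift coefficient: L = 18324.2651 * 198.7 * 0.836
Step 3: L = 3641031.4744 * 0.836 = 3043902.3 N

3043902.3


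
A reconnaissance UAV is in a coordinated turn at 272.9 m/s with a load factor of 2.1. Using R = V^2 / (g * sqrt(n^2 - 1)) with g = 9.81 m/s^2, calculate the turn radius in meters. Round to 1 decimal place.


Step 1: V^2 = 272.9^2 = 74474.41
Step 2: n^2 - 1 = 2.1^2 - 1 = 3.41
Step 3: sqrt(3.41) = 1.846619
Step 4: R = 74474.41 / (9.81 * 1.846619) = 4111.1 m

4111.1


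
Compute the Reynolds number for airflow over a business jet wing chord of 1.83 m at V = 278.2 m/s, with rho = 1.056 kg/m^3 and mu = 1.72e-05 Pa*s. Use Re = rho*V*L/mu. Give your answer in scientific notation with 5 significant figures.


Step 1: Numerator = rho * V * L = 1.056 * 278.2 * 1.83 = 537.615936
Step 2: Re = 537.615936 / 1.72e-05
Step 3: Re = 3.1257e+07

3.1257e+07


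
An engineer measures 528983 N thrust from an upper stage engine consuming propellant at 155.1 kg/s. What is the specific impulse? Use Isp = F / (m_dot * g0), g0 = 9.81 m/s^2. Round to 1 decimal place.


Step 1: m_dot * g0 = 155.1 * 9.81 = 1521.53
Step 2: Isp = 528983 / 1521.53 = 347.7 s

347.7


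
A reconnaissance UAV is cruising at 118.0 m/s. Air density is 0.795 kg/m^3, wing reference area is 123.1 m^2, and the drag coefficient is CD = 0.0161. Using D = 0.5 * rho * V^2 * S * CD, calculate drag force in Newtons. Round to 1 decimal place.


Step 1: Dynamic pressure q = 0.5 * 0.795 * 118.0^2 = 5534.79 Pa
Step 2: Drag D = q * S * CD = 5534.79 * 123.1 * 0.0161
Step 3: D = 10969.5 N

10969.5


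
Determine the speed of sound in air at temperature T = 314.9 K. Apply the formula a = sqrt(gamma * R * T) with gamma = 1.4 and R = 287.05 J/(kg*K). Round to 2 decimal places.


Step 1: gamma * R * T = 1.4 * 287.05 * 314.9 = 126548.863
Step 2: a = sqrt(126548.863) = 355.74 m/s

355.74


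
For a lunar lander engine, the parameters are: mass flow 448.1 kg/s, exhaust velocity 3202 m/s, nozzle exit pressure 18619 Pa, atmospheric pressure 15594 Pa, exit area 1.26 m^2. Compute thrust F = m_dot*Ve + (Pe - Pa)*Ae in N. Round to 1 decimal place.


Step 1: Momentum thrust = m_dot * Ve = 448.1 * 3202 = 1434816.2 N
Step 2: Pressure thrust = (Pe - Pa) * Ae = (18619 - 15594) * 1.26 = 3811.50 N
Step 3: Total thrust F = 1434816.2 + 3811.50 = 1438627.7 N

1438627.7


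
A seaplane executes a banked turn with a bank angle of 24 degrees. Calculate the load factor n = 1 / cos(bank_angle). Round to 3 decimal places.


Step 1: Convert 24 degrees to radians = 0.418879
Step 2: cos(24 deg) = 0.913545
Step 3: n = 1 / 0.913545 = 1.095

1.095


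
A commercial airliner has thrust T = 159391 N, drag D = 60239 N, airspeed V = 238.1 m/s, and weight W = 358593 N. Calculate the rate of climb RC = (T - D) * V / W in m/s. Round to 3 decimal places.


Step 1: Excess thrust = T - D = 159391 - 60239 = 99152 N
Step 2: Excess power = 99152 * 238.1 = 23608091.2 W
Step 3: RC = 23608091.2 / 358593 = 65.835 m/s

65.835


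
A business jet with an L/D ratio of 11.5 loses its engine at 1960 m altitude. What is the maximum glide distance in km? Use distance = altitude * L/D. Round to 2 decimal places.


Step 1: Glide distance = altitude * L/D = 1960 * 11.5 = 22540.0 m
Step 2: Convert to km: 22540.0 / 1000 = 22.54 km

22.54


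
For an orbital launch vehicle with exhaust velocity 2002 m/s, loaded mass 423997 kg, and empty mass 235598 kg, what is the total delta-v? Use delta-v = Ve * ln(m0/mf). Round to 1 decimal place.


Step 1: Mass ratio m0/mf = 423997 / 235598 = 1.799663
Step 2: ln(1.799663) = 0.587599
Step 3: delta-v = 2002 * 0.587599 = 1176.4 m/s

1176.4


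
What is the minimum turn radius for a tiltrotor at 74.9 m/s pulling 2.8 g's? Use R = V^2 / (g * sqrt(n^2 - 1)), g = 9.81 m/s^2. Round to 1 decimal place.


Step 1: V^2 = 74.9^2 = 5610.01
Step 2: n^2 - 1 = 2.8^2 - 1 = 6.84
Step 3: sqrt(6.84) = 2.615339
Step 4: R = 5610.01 / (9.81 * 2.615339) = 218.7 m

218.7


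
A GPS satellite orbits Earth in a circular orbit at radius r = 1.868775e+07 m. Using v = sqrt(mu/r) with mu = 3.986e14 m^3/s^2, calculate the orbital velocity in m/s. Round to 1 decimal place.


Step 1: mu / r = 3.986e14 / 1.868775e+07 = 21329480.5421
Step 2: v = sqrt(21329480.5421) = 4618.4 m/s

4618.4


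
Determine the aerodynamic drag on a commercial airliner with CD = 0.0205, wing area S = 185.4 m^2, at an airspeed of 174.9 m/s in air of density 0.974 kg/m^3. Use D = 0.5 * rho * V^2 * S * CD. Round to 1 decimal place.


Step 1: Dynamic pressure q = 0.5 * 0.974 * 174.9^2 = 14897.3349 Pa
Step 2: Drag D = q * S * CD = 14897.3349 * 185.4 * 0.0205
Step 3: D = 56620.3 N

56620.3


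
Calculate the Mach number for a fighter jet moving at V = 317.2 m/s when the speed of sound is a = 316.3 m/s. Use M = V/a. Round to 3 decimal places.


Step 1: M = V / a = 317.2 / 316.3
Step 2: M = 1.003

1.003


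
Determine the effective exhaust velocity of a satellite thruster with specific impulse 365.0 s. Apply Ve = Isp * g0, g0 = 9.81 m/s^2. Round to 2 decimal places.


Step 1: Ve = Isp * g0 = 365.0 * 9.81
Step 2: Ve = 3580.65 m/s

3580.65


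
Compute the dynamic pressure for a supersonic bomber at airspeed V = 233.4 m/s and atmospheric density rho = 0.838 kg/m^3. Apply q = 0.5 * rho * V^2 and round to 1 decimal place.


Step 1: V^2 = 233.4^2 = 54475.56
Step 2: q = 0.5 * 0.838 * 54475.56
Step 3: q = 22825.3 Pa

22825.3


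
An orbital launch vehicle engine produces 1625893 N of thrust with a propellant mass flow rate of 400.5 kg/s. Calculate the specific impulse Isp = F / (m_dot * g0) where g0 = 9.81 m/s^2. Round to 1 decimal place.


Step 1: m_dot * g0 = 400.5 * 9.81 = 3928.91
Step 2: Isp = 1625893 / 3928.91 = 413.8 s

413.8


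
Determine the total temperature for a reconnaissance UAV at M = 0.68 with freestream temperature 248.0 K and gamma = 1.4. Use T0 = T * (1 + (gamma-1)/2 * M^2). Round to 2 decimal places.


Step 1: (gamma-1)/2 = 0.2
Step 2: M^2 = 0.4624
Step 3: 1 + 0.2 * 0.4624 = 1.09248
Step 4: T0 = 248.0 * 1.09248 = 270.94 K

270.94


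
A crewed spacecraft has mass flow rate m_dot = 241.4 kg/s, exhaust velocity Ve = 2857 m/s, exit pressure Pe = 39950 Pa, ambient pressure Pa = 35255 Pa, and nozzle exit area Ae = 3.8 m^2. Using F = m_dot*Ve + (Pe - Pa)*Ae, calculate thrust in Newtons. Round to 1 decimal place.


Step 1: Momentum thrust = m_dot * Ve = 241.4 * 2857 = 689679.8 N
Step 2: Pressure thrust = (Pe - Pa) * Ae = (39950 - 35255) * 3.8 = 17841.0 N
Step 3: Total thrust F = 689679.8 + 17841.0 = 707520.8 N

707520.8


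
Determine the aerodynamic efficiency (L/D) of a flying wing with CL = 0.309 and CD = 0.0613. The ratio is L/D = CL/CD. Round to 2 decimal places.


Step 1: L/D = CL / CD = 0.309 / 0.0613
Step 2: L/D = 5.04

5.04


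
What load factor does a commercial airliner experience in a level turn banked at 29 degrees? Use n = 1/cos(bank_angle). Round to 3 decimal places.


Step 1: Convert 29 degrees to radians = 0.506145
Step 2: cos(29 deg) = 0.87462
Step 3: n = 1 / 0.87462 = 1.143

1.143


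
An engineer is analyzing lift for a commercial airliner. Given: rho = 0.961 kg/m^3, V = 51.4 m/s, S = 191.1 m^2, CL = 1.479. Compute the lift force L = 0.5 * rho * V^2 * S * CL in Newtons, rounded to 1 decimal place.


Step 1: Calculate dynamic pressure q = 0.5 * 0.961 * 51.4^2 = 0.5 * 0.961 * 2641.96 = 1269.4618 Pa
Step 2: Multiply by wing area and lift coefficient: L = 1269.4618 * 191.1 * 1.479
Step 3: L = 242594.1462 * 1.479 = 358796.7 N

358796.7


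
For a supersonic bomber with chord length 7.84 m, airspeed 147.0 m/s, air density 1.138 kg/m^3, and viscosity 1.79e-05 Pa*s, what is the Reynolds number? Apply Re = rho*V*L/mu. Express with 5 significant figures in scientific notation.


Step 1: Numerator = rho * V * L = 1.138 * 147.0 * 7.84 = 1311.52224
Step 2: Re = 1311.52224 / 1.79e-05
Step 3: Re = 7.3269e+07

7.3269e+07


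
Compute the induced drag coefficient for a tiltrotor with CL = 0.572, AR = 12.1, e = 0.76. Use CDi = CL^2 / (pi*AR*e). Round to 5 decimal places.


Step 1: CL^2 = 0.572^2 = 0.327184
Step 2: pi * AR * e = 3.14159 * 12.1 * 0.76 = 28.890086
Step 3: CDi = 0.327184 / 28.890086 = 0.01133

0.01133


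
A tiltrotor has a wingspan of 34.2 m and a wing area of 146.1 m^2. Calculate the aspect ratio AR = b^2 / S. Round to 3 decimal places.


Step 1: b^2 = 34.2^2 = 1169.64
Step 2: AR = 1169.64 / 146.1 = 8.006

8.006


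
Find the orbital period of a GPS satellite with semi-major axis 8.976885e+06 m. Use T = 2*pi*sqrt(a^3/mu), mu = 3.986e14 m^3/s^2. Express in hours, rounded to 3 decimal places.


Step 1: a^3 / mu = 7.233975e+20 / 3.986e14 = 1.814846e+06
Step 2: sqrt(1.814846e+06) = 1347.1621 s
Step 3: T = 2*pi * 1347.1621 = 8464.47 s
Step 4: T in hours = 8464.47 / 3600 = 2.351 hours

2.351


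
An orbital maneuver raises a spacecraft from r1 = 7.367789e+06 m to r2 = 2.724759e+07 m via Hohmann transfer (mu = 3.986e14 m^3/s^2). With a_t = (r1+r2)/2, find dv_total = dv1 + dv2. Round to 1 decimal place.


Step 1: Transfer semi-major axis a_t = (7.367789e+06 + 2.724759e+07) / 2 = 1.730769e+07 m
Step 2: v1 (circular at r1) = sqrt(mu/r1) = 7355.29 m/s
Step 3: v_t1 = sqrt(mu*(2/r1 - 1/a_t)) = 9228.79 m/s
Step 4: dv1 = |9228.79 - 7355.29| = 1873.49 m/s
Step 5: v2 (circular at r2) = 3824.76 m/s, v_t2 = 2495.48 m/s
Step 6: dv2 = |3824.76 - 2495.48| = 1329.29 m/s
Step 7: Total delta-v = 1873.49 + 1329.29 = 3202.8 m/s

3202.8


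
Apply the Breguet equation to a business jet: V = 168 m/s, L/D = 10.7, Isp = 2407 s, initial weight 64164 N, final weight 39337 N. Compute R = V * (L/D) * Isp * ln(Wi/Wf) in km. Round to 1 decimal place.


Step 1: Coefficient = V * (L/D) * Isp = 168 * 10.7 * 2407 = 4326823.2 m
Step 2: Wi/Wf = 64164 / 39337 = 1.631136
Step 3: ln(1.631136) = 0.489277
Step 4: R = 4326823.2 * 0.489277 = 2117014.0 m = 2117.0 km

2117.0


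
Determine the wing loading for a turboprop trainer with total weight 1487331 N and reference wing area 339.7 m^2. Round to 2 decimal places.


Step 1: Wing loading = W / S = 1487331 / 339.7
Step 2: Wing loading = 4378.37 N/m^2

4378.37


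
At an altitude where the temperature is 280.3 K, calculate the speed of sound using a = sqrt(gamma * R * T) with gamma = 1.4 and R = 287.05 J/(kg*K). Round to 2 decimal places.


Step 1: gamma * R * T = 1.4 * 287.05 * 280.3 = 112644.161
Step 2: a = sqrt(112644.161) = 335.63 m/s

335.63


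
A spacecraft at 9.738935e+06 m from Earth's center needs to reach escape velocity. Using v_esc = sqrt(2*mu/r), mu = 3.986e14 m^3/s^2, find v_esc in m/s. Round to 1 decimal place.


Step 1: 2*mu/r = 2 * 3.986e14 / 9.738935e+06 = 81856999.7643
Step 2: v_esc = sqrt(81856999.7643) = 9047.5 m/s

9047.5


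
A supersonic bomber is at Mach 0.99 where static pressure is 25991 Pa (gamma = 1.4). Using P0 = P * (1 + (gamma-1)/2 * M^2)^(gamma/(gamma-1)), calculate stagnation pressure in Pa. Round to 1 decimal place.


Step 1: (gamma-1)/2 * M^2 = 0.2 * 0.9801 = 0.19602
Step 2: 1 + 0.19602 = 1.19602
Step 3: Exponent gamma/(gamma-1) = 3.5
Step 4: P0 = 25991 * 1.19602^3.5 = 48630.4 Pa

48630.4


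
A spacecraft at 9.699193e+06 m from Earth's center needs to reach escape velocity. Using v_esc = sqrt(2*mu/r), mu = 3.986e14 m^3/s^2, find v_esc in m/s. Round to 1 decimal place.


Step 1: 2*mu/r = 2 * 3.986e14 / 9.699193e+06 = 82192405.0795
Step 2: v_esc = sqrt(82192405.0795) = 9066.0 m/s

9066.0


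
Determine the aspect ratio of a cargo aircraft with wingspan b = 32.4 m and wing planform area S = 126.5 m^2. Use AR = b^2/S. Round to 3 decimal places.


Step 1: b^2 = 32.4^2 = 1049.76
Step 2: AR = 1049.76 / 126.5 = 8.298

8.298


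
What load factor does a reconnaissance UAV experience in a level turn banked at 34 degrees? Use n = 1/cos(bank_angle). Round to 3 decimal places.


Step 1: Convert 34 degrees to radians = 0.593412
Step 2: cos(34 deg) = 0.829038
Step 3: n = 1 / 0.829038 = 1.206

1.206


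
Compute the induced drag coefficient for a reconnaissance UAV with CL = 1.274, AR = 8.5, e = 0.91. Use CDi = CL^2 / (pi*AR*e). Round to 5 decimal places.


Step 1: CL^2 = 1.274^2 = 1.623076
Step 2: pi * AR * e = 3.14159 * 8.5 * 0.91 = 24.300219
Step 3: CDi = 1.623076 / 24.300219 = 0.06679

0.06679


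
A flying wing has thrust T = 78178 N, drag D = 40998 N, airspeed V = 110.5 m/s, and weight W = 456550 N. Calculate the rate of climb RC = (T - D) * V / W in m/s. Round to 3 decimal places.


Step 1: Excess thrust = T - D = 78178 - 40998 = 37180 N
Step 2: Excess power = 37180 * 110.5 = 4108390.0 W
Step 3: RC = 4108390.0 / 456550 = 8.999 m/s

8.999


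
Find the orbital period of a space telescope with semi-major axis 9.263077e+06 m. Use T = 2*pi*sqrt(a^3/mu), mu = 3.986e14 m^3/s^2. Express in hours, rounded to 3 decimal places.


Step 1: a^3 / mu = 7.948146e+20 / 3.986e14 = 1.994015e+06
Step 2: sqrt(1.994015e+06) = 1412.0961 s
Step 3: T = 2*pi * 1412.0961 = 8872.46 s
Step 4: T in hours = 8872.46 / 3600 = 2.465 hours

2.465


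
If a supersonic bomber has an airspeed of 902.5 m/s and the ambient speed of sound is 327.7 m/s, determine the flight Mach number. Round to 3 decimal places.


Step 1: M = V / a = 902.5 / 327.7
Step 2: M = 2.754

2.754


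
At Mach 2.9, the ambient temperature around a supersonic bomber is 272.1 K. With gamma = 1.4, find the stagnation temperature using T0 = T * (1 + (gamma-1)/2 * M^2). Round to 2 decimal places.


Step 1: (gamma-1)/2 = 0.2
Step 2: M^2 = 8.41
Step 3: 1 + 0.2 * 8.41 = 2.682
Step 4: T0 = 272.1 * 2.682 = 729.77 K

729.77


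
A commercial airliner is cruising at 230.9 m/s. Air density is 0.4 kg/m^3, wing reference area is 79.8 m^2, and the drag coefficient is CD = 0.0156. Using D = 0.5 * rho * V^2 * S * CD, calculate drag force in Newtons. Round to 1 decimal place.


Step 1: Dynamic pressure q = 0.5 * 0.4 * 230.9^2 = 10662.962 Pa
Step 2: Drag D = q * S * CD = 10662.962 * 79.8 * 0.0156
Step 3: D = 13274.1 N

13274.1


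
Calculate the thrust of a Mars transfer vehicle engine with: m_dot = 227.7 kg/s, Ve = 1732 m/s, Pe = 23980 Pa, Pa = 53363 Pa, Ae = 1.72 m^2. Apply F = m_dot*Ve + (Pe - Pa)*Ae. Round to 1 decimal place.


Step 1: Momentum thrust = m_dot * Ve = 227.7 * 1732 = 394376.4 N
Step 2: Pressure thrust = (Pe - Pa) * Ae = (23980 - 53363) * 1.72 = -50538.76 N
Step 3: Total thrust F = 394376.4 + -50538.76 = 343837.6 N

343837.6


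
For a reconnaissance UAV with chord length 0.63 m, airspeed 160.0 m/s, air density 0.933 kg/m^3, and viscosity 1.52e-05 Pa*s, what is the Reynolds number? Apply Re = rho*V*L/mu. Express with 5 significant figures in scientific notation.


Step 1: Numerator = rho * V * L = 0.933 * 160.0 * 0.63 = 94.0464
Step 2: Re = 94.0464 / 1.52e-05
Step 3: Re = 6.1873e+06

6.1873e+06


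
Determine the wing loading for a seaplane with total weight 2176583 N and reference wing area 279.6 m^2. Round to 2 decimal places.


Step 1: Wing loading = W / S = 2176583 / 279.6
Step 2: Wing loading = 7784.63 N/m^2

7784.63


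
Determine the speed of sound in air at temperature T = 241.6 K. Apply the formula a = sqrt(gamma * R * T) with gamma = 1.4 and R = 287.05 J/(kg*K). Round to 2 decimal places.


Step 1: gamma * R * T = 1.4 * 287.05 * 241.6 = 97091.792
Step 2: a = sqrt(97091.792) = 311.60 m/s

311.60


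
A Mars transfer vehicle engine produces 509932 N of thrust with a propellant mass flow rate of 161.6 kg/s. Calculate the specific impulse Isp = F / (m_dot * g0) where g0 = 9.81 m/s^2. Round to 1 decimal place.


Step 1: m_dot * g0 = 161.6 * 9.81 = 1585.3
Step 2: Isp = 509932 / 1585.3 = 321.7 s

321.7


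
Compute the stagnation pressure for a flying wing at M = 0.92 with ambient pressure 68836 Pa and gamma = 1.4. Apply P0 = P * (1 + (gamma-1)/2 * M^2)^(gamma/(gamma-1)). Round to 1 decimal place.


Step 1: (gamma-1)/2 * M^2 = 0.2 * 0.8464 = 0.16928
Step 2: 1 + 0.16928 = 1.16928
Step 3: Exponent gamma/(gamma-1) = 3.5
Step 4: P0 = 68836 * 1.16928^3.5 = 118995.5 Pa

118995.5


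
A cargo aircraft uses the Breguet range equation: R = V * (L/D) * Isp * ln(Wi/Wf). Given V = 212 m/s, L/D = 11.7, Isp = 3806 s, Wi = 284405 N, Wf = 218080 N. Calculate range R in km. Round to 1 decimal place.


Step 1: Coefficient = V * (L/D) * Isp = 212 * 11.7 * 3806 = 9440402.4 m
Step 2: Wi/Wf = 284405 / 218080 = 1.304132
Step 3: ln(1.304132) = 0.265537
Step 4: R = 9440402.4 * 0.265537 = 2506779.1 m = 2506.8 km

2506.8


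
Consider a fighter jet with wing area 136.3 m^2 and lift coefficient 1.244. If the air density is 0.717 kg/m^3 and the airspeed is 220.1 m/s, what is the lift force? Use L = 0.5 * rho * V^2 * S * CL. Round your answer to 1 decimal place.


Step 1: Calculate dynamic pressure q = 0.5 * 0.717 * 220.1^2 = 0.5 * 0.717 * 48444.01 = 17367.1776 Pa
Step 2: Multiply by wing area and lift coefficient: L = 17367.1776 * 136.3 * 1.244
Step 3: L = 2367146.3048 * 1.244 = 2944730.0 N

2944730.0


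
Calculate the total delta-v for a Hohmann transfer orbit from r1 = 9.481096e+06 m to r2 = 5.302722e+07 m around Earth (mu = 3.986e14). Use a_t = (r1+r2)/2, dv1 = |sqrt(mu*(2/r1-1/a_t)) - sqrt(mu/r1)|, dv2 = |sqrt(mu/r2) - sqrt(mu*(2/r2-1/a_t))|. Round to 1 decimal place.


Step 1: Transfer semi-major axis a_t = (9.481096e+06 + 5.302722e+07) / 2 = 3.125416e+07 m
Step 2: v1 (circular at r1) = sqrt(mu/r1) = 6483.95 m/s
Step 3: v_t1 = sqrt(mu*(2/r1 - 1/a_t)) = 8445.69 m/s
Step 4: dv1 = |8445.69 - 6483.95| = 1961.74 m/s
Step 5: v2 (circular at r2) = 2741.7 m/s, v_t2 = 1510.06 m/s
Step 6: dv2 = |2741.7 - 1510.06| = 1231.63 m/s
Step 7: Total delta-v = 1961.74 + 1231.63 = 3193.4 m/s

3193.4


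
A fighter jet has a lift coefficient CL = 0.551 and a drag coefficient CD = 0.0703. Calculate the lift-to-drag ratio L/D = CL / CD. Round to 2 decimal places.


Step 1: L/D = CL / CD = 0.551 / 0.0703
Step 2: L/D = 7.84

7.84


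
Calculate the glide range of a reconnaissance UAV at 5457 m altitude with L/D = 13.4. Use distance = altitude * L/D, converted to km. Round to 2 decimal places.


Step 1: Glide distance = altitude * L/D = 5457 * 13.4 = 73123.8 m
Step 2: Convert to km: 73123.8 / 1000 = 73.12 km

73.12


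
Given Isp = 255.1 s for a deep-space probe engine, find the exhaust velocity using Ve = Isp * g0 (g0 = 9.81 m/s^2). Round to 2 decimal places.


Step 1: Ve = Isp * g0 = 255.1 * 9.81
Step 2: Ve = 2502.53 m/s

2502.53


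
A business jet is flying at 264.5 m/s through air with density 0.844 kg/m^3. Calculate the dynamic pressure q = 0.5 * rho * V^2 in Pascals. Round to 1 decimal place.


Step 1: V^2 = 264.5^2 = 69960.25
Step 2: q = 0.5 * 0.844 * 69960.25
Step 3: q = 29523.2 Pa

29523.2


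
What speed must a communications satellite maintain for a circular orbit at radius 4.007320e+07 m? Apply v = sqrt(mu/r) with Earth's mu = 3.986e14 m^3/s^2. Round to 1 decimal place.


Step 1: mu / r = 3.986e14 / 4.007320e+07 = 9946797.3608
Step 2: v = sqrt(9946797.3608) = 3153.9 m/s

3153.9


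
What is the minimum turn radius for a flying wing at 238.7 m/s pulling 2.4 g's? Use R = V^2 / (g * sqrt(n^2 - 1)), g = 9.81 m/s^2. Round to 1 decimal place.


Step 1: V^2 = 238.7^2 = 56977.69
Step 2: n^2 - 1 = 2.4^2 - 1 = 4.76
Step 3: sqrt(4.76) = 2.181742
Step 4: R = 56977.69 / (9.81 * 2.181742) = 2662.1 m

2662.1


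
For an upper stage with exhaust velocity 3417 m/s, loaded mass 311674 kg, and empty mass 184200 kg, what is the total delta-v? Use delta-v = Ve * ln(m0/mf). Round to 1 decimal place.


Step 1: Mass ratio m0/mf = 311674 / 184200 = 1.692041
Step 2: ln(1.692041) = 0.525936
Step 3: delta-v = 3417 * 0.525936 = 1797.1 m/s

1797.1


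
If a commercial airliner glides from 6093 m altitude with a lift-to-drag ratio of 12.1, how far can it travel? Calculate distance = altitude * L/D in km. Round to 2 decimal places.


Step 1: Glide distance = altitude * L/D = 6093 * 12.1 = 73725.3 m
Step 2: Convert to km: 73725.3 / 1000 = 73.73 km

73.73


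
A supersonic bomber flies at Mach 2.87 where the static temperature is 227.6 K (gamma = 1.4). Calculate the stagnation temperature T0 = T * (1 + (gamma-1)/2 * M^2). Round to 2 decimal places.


Step 1: (gamma-1)/2 = 0.2
Step 2: M^2 = 8.2369
Step 3: 1 + 0.2 * 8.2369 = 2.64738
Step 4: T0 = 227.6 * 2.64738 = 602.54 K

602.54


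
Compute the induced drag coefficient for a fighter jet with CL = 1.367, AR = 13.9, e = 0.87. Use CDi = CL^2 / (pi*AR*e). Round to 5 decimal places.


Step 1: CL^2 = 1.367^2 = 1.868689
Step 2: pi * AR * e = 3.14159 * 13.9 * 0.87 = 37.99128
Step 3: CDi = 1.868689 / 37.99128 = 0.04919

0.04919


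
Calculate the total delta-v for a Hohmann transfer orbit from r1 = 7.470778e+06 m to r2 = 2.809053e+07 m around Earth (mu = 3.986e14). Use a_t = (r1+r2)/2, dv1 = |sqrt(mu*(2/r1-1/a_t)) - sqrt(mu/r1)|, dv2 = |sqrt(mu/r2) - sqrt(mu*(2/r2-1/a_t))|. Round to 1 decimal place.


Step 1: Transfer semi-major axis a_t = (7.470778e+06 + 2.809053e+07) / 2 = 1.778065e+07 m
Step 2: v1 (circular at r1) = sqrt(mu/r1) = 7304.42 m/s
Step 3: v_t1 = sqrt(mu*(2/r1 - 1/a_t)) = 9181.04 m/s
Step 4: dv1 = |9181.04 - 7304.42| = 1876.62 m/s
Step 5: v2 (circular at r2) = 3766.94 m/s, v_t2 = 2441.73 m/s
Step 6: dv2 = |3766.94 - 2441.73| = 1325.21 m/s
Step 7: Total delta-v = 1876.62 + 1325.21 = 3201.8 m/s

3201.8


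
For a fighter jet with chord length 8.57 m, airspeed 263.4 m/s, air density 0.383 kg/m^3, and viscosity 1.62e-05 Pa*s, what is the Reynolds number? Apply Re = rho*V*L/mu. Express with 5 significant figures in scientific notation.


Step 1: Numerator = rho * V * L = 0.383 * 263.4 * 8.57 = 864.560454
Step 2: Re = 864.560454 / 1.62e-05
Step 3: Re = 5.3368e+07

5.3368e+07


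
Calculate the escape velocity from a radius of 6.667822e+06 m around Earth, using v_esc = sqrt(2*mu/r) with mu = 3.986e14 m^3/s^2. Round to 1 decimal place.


Step 1: 2*mu/r = 2 * 3.986e14 / 6.667822e+06 = 119559280.3767
Step 2: v_esc = sqrt(119559280.3767) = 10934.3 m/s

10934.3


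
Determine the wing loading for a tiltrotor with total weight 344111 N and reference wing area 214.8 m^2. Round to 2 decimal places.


Step 1: Wing loading = W / S = 344111 / 214.8
Step 2: Wing loading = 1602.01 N/m^2

1602.01


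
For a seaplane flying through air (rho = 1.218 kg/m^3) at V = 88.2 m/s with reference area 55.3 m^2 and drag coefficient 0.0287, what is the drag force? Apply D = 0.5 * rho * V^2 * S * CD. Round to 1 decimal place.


Step 1: Dynamic pressure q = 0.5 * 1.218 * 88.2^2 = 4737.5572 Pa
Step 2: Drag D = q * S * CD = 4737.5572 * 55.3 * 0.0287
Step 3: D = 7519.0 N

7519.0
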